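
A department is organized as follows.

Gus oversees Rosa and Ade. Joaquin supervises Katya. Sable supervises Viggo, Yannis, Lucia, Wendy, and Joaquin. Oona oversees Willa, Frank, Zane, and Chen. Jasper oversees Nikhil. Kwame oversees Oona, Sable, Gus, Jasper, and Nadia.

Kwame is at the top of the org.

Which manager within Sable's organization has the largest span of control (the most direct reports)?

Sable

Direct-report counts within Sable's organization: Sable has 5; Joaquin has 1. The largest is 5, held by Sable.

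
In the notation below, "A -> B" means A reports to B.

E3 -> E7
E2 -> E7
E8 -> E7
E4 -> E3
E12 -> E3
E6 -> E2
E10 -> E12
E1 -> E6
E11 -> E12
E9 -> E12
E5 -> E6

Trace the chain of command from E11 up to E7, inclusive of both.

E11 -> E12 -> E3 -> E7

E11 reports to E12. E12 reports to E3. E3 reports to E7. E7 is at the top.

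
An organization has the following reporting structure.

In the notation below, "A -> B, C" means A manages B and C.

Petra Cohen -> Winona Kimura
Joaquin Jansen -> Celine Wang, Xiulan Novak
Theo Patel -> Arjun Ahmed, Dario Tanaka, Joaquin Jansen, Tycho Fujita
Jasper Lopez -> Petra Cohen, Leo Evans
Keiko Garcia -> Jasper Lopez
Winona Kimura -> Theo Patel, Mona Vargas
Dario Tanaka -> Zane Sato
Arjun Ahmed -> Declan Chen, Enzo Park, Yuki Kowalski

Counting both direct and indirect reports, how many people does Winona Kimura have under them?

12

Winona Kimura directly manages Theo Patel, Mona Vargas. Under Theo Patel: Tycho Fujita, Joaquin Jansen, Xiulan Novak, Celine Wang, Dario Tanaka, Zane Sato, Arjun Ahmed, Yuki Kowalski, Enzo Park, Declan Chen (10). Mona Vargas has no reports. So Winona Kimura's organization is 2 direct reports plus everyone under them: 11 + 1 = 12.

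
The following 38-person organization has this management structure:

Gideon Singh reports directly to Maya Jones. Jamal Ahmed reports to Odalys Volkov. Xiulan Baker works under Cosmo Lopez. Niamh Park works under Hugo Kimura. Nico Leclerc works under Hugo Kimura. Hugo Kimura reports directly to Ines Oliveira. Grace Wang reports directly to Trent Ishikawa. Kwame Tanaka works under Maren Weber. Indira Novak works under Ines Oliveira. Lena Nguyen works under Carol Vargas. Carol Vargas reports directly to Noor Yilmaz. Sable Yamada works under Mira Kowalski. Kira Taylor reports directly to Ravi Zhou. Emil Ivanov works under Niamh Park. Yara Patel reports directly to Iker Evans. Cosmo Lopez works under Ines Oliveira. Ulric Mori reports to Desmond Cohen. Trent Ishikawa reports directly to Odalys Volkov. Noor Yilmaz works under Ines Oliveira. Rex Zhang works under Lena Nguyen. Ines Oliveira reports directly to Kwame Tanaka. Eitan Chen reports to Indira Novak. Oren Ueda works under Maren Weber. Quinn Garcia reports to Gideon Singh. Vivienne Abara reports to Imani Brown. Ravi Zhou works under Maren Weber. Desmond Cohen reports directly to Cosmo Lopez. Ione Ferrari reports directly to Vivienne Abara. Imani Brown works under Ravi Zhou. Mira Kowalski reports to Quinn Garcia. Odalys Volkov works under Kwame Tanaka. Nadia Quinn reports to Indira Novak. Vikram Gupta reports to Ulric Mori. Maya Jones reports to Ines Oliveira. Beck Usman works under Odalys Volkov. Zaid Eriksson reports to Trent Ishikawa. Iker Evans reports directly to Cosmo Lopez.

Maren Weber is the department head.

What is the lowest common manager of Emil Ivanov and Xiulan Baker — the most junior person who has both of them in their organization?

Ines Oliveira

Emil Ivanov's chain of managers is Niamh Park, Hugo Kimura, Ines Oliveira, Kwame Tanaka, Maren Weber. Xiulan Baker's chain of managers is Cosmo Lopez, Ines Oliveira, Kwame Tanaka, Maren Weber. The first manager that appears in both chains is Ines Oliveira.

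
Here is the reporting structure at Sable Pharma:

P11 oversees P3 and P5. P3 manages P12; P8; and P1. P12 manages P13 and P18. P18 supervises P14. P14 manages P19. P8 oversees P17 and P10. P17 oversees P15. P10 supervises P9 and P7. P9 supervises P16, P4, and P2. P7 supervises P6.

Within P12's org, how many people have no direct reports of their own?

The people in P12's organization with no one reporting to them are P13, P19. That is 2.

2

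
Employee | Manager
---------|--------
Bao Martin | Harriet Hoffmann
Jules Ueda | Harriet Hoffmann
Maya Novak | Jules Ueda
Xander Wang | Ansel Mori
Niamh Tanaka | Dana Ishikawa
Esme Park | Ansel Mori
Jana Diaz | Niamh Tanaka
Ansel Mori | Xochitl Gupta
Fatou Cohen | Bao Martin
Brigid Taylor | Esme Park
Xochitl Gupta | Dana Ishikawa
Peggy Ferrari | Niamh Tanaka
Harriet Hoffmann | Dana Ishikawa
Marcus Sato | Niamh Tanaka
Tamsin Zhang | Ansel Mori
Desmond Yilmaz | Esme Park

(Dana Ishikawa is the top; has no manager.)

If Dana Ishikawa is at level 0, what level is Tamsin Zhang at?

Chain from Tamsin Zhang up to Dana Ishikawa: Tamsin Zhang → Ansel Mori → Xochitl Gupta → Dana Ishikawa. That is 3 steps up, so Tamsin Zhang is 3 levels below Dana Ishikawa.

3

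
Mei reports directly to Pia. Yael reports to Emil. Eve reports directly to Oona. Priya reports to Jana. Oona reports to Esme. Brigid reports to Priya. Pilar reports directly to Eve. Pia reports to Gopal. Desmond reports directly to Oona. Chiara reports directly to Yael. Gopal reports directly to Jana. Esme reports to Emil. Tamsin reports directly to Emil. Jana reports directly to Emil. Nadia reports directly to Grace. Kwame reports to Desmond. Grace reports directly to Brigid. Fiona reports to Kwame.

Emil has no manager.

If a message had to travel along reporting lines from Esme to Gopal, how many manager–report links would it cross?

3

Esme is 1 level below Emil, and Gopal is 2 levels below Emil (their lowest common manager). The shortest path runs up from Esme to Emil and back down to Gopal: 1 + 2 = 3 links.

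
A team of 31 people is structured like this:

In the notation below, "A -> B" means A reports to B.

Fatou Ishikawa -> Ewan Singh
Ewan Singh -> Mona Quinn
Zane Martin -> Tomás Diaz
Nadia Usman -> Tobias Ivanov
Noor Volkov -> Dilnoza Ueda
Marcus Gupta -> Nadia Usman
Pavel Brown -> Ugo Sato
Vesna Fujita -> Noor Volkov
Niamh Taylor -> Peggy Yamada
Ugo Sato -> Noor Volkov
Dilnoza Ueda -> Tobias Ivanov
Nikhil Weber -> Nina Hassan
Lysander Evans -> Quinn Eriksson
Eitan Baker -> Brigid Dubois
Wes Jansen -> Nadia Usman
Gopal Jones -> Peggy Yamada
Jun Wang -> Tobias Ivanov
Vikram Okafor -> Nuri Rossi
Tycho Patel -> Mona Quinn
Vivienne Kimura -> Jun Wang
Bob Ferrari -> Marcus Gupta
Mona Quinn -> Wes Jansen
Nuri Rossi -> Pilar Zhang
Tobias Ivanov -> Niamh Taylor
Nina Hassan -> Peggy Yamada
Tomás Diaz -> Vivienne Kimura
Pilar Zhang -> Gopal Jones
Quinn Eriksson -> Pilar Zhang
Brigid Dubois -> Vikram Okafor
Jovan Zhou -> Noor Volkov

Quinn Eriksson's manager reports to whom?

Gopal Jones

Quinn Eriksson reports to Pilar Zhang, and Pilar Zhang reports to Gopal Jones. So Quinn Eriksson's skip-level manager is Gopal Jones.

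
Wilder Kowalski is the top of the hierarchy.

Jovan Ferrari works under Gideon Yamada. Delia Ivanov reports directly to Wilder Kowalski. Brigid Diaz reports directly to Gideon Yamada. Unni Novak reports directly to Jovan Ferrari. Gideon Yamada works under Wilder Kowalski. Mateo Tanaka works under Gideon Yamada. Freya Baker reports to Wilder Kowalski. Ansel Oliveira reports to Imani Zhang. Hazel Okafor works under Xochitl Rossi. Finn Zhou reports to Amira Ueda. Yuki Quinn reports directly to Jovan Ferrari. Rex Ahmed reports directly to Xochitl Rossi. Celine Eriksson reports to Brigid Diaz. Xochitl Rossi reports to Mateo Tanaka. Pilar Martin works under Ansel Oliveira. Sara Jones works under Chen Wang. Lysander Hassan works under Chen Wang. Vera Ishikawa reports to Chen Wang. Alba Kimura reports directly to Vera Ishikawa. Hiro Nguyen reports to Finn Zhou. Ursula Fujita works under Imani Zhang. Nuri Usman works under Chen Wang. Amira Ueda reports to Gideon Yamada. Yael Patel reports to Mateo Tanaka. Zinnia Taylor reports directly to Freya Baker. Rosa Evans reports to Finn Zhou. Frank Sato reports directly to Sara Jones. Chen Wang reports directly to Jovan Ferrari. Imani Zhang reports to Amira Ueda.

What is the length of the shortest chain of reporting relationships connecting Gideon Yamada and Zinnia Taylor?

3

Gideon Yamada is 1 level below Wilder Kowalski, and Zinnia Taylor is 2 levels below Wilder Kowalski (their lowest common manager). The shortest path runs up from Gideon Yamada to Wilder Kowalski and back down to Zinnia Taylor: 1 + 2 = 3 links.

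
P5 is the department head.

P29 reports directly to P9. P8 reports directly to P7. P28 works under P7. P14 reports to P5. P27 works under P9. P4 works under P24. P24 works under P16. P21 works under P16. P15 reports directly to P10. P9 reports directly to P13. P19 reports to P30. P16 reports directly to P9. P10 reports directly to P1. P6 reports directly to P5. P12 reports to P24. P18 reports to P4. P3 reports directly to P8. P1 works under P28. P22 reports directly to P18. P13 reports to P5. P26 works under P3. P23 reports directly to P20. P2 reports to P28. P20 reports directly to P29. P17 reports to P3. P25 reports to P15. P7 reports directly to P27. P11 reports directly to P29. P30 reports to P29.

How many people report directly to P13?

1

P13 directly manages P9. That is 1 direct report.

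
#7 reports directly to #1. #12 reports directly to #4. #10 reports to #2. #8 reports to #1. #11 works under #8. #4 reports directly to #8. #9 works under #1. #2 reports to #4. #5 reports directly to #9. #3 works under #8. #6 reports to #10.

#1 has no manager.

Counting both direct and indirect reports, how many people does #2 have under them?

#2 directly manages #10. Under #10: #6 (1). That's 2 in total.

2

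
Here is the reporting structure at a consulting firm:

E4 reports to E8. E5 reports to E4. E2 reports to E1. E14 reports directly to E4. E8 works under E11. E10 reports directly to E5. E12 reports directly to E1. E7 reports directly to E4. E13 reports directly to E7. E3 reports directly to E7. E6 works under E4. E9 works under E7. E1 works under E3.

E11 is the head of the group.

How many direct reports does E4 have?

4

E4 directly manages E5, E14, E7, E6. That is 4 direct reports.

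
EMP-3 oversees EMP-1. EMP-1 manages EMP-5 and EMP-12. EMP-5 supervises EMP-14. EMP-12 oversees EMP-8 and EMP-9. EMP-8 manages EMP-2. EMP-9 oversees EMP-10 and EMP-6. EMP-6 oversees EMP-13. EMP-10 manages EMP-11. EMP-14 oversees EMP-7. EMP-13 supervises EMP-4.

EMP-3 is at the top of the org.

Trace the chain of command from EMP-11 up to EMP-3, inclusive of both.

EMP-11 reports to EMP-10. EMP-10 reports to EMP-9. EMP-9 reports to EMP-12. EMP-12 reports to EMP-1. EMP-1 reports to EMP-3. EMP-3 is at the top.

EMP-11 -> EMP-10 -> EMP-9 -> EMP-12 -> EMP-1 -> EMP-3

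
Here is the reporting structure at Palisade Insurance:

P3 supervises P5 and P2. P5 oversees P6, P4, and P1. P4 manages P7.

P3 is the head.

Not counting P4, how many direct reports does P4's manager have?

2

P4 reports to P5. P5's other direct reports are P6, P1 — 2 peers.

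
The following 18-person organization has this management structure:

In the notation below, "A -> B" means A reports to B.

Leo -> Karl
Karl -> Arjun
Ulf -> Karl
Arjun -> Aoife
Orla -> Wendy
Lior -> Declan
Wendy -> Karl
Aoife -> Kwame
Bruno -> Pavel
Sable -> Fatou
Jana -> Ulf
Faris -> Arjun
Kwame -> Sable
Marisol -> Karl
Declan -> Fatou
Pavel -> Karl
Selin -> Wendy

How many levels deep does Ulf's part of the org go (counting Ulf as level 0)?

The longest chain under Ulf runs Ulf → Jana, which is 1 level below Ulf.

1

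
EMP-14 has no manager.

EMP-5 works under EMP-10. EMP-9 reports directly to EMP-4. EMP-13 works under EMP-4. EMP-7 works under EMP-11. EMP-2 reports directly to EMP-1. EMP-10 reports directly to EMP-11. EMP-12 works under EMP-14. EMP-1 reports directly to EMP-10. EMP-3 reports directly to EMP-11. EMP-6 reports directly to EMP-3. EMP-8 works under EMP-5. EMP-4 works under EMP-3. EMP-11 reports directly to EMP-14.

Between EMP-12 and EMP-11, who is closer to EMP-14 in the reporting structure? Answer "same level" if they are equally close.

same level

Both EMP-12 and EMP-11 are 1 level below EMP-14.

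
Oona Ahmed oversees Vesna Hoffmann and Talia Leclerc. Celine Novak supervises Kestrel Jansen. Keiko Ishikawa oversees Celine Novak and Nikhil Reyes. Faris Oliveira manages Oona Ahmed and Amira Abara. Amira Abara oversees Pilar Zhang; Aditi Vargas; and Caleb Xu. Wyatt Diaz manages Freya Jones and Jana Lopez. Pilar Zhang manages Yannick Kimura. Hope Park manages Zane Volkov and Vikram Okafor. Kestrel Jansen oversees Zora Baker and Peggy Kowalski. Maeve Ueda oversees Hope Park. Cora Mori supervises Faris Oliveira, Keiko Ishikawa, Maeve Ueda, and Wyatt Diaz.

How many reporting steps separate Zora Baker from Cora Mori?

Chain from Zora Baker up to Cora Mori: Zora Baker → Kestrel Jansen → Celine Novak → Keiko Ishikawa → Cora Mori. That is 4 steps up, so Zora Baker is 4 levels below Cora Mori.

4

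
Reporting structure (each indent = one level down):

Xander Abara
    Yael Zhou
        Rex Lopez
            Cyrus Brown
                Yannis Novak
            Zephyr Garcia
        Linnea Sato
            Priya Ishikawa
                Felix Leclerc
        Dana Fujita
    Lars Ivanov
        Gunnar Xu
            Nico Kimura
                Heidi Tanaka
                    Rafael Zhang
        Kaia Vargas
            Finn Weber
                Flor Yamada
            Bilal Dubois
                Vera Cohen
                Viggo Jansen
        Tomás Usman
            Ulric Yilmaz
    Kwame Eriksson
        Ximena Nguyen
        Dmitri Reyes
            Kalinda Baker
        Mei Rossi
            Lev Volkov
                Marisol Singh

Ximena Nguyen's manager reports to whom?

Xander Abara

Ximena Nguyen reports to Kwame Eriksson, and Kwame Eriksson reports to Xander Abara. So Ximena Nguyen's skip-level manager is Xander Abara.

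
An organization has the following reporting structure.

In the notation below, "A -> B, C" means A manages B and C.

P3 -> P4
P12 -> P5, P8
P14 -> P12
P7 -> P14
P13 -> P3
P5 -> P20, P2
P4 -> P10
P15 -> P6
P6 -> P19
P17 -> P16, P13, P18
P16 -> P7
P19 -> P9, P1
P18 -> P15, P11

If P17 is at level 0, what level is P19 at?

Chain from P19 up to P17: P19 → P6 → P15 → P18 → P17. That is 4 steps up, so P19 is 4 levels below P17.

4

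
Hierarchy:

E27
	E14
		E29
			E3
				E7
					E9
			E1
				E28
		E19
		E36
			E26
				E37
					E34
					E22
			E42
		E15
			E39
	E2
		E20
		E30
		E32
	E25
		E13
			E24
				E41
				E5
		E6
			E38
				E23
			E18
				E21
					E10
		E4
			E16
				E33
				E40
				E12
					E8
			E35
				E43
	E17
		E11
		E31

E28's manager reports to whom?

E28 reports to E1, and E1 reports to E29. So E28's skip-level manager is E29.

E29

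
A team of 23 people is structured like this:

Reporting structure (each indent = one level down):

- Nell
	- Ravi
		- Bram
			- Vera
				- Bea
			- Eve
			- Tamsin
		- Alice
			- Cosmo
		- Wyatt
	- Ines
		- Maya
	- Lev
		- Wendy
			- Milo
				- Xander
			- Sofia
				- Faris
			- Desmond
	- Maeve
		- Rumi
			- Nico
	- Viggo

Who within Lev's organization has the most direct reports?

Direct-report counts within Lev's organization: Lev has 1; Wendy has 3; Sofia has 1; Milo has 1. The largest is 3, held by Wendy.

Wendy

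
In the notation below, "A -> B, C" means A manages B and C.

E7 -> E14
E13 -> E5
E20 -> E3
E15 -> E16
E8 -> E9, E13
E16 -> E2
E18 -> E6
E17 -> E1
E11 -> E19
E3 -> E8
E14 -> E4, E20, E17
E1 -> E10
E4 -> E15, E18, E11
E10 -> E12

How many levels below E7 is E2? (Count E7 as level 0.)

Chain from E2 up to E7: E2 → E16 → E15 → E4 → E14 → E7. That is 5 steps up, so E2 is 5 levels below E7.

5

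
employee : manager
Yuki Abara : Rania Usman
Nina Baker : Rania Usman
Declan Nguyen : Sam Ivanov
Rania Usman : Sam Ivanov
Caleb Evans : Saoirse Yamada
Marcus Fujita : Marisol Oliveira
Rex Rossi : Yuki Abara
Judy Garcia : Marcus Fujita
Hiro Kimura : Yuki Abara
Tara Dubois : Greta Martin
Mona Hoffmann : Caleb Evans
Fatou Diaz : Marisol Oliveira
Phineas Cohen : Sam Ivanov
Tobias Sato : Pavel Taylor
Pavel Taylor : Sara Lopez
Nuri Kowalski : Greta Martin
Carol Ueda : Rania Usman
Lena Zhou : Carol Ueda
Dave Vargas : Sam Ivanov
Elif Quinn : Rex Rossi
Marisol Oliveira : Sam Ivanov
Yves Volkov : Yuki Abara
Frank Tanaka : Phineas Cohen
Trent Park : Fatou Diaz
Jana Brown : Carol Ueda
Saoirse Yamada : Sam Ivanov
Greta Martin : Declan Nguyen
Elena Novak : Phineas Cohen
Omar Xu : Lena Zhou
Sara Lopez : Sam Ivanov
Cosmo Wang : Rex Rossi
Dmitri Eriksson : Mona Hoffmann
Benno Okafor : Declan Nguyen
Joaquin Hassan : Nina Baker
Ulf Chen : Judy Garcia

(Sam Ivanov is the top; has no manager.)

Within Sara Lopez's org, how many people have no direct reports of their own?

The only person in Sara Lopez's organization with no one reporting to them is Tobias Sato. That is 1.

1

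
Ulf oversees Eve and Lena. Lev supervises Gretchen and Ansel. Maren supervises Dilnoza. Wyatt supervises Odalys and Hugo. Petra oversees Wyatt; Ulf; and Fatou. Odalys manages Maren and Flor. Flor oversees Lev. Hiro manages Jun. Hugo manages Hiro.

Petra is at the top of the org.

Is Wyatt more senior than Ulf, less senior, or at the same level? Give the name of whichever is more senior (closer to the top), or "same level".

Both Wyatt and Ulf are 1 level below Petra.

same level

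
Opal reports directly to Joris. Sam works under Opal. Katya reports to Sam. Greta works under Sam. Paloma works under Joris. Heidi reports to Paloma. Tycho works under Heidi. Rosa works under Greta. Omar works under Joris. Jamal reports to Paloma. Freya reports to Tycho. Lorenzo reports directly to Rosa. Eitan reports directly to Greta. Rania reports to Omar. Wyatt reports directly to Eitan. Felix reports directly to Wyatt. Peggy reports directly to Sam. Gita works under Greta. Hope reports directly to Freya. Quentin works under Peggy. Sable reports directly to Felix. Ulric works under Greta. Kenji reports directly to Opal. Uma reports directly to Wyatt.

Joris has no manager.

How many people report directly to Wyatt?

2

Wyatt directly manages Felix, Uma. That is 2 direct reports.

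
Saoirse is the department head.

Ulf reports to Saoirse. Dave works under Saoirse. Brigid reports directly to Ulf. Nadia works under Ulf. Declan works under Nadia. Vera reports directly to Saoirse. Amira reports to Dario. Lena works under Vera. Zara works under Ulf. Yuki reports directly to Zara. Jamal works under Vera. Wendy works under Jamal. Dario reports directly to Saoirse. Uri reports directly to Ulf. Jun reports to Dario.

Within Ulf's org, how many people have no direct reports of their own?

The people in Ulf's organization with no one reporting to them are Brigid, Declan, Yuki, Uri. That is 4.

4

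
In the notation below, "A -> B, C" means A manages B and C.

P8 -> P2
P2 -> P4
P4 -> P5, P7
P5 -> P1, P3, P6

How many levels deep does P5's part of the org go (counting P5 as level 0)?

1

The longest chain under P5 runs P5 → P6, which is 1 level below P5.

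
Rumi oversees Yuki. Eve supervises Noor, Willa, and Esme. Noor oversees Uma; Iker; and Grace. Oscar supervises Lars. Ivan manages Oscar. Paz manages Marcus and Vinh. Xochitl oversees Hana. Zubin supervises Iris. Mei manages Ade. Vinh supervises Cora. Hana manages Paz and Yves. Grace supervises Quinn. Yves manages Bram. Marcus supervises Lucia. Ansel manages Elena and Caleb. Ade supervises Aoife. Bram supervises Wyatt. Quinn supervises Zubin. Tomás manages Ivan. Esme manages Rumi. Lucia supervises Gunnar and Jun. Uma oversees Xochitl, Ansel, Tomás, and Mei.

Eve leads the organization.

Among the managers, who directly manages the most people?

Uma

Direct-report counts: Eve has 3; Esme has 1; Rumi has 1; Noor has 3; Grace has 1; Quinn has 1; Zubin has 1; Uma has 4; Mei has 1; Ade has 1; Tomás has 1; Ivan has 1; Oscar has 1; Ansel has 2; Xochitl has 1; Hana has 2; Yves has 1; Bram has 1; Paz has 2; Vinh has 1; Marcus has 1; Lucia has 2. The largest is 4, held by Uma.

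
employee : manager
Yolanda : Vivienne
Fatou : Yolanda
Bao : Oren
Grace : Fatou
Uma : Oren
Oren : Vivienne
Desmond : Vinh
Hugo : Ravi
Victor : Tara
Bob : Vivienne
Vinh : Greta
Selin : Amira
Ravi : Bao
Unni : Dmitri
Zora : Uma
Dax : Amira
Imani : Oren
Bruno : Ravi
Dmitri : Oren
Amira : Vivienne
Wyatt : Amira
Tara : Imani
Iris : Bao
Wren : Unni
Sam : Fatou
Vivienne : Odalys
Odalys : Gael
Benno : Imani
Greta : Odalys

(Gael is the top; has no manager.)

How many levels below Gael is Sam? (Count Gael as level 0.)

Chain from Sam up to Gael: Sam → Fatou → Yolanda → Vivienne → Odalys → Gael. That is 5 steps up, so Sam is 5 levels below Gael.

5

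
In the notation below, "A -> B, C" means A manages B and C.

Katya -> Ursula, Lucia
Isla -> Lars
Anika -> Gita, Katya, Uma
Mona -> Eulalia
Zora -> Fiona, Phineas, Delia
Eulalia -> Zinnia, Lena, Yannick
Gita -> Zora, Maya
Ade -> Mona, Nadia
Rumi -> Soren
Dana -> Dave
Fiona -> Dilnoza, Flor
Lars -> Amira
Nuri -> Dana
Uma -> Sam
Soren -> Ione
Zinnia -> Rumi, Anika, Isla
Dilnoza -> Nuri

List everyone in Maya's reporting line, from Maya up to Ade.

Maya reports to Gita. Gita reports to Anika. Anika reports to Zinnia. Zinnia reports to Eulalia. Eulalia reports to Mona. Mona reports to Ade. Ade is at the top.

Maya -> Gita -> Anika -> Zinnia -> Eulalia -> Mona -> Ade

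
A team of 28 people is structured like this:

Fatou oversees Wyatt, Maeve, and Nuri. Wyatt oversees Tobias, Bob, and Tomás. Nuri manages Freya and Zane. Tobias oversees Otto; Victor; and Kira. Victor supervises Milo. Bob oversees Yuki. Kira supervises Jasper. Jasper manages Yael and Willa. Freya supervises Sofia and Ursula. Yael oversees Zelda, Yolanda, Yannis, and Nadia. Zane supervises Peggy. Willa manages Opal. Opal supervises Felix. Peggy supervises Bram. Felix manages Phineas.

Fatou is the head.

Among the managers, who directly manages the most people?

Direct-report counts: Fatou has 3; Nuri has 2; Zane has 1; Peggy has 1; Freya has 2; Wyatt has 3; Bob has 1; Tobias has 3; Kira has 1; Jasper has 2; Willa has 1; Opal has 1; Felix has 1; Yael has 4; Victor has 1. The largest is 4, held by Yael.

Yael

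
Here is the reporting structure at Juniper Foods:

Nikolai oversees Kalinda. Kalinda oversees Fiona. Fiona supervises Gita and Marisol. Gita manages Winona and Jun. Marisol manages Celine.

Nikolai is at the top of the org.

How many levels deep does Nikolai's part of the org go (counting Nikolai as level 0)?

4

The longest chain under Nikolai runs Nikolai → Kalinda → Fiona → Marisol → Celine, which is 4 levels below Nikolai.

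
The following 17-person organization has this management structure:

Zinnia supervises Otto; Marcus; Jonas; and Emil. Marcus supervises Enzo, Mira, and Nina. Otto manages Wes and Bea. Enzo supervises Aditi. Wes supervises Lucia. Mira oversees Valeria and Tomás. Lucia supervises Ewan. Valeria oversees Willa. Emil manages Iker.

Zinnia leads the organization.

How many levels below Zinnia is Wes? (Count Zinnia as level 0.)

2

Chain from Wes up to Zinnia: Wes → Otto → Zinnia. That is 2 steps up, so Wes is 2 levels below Zinnia.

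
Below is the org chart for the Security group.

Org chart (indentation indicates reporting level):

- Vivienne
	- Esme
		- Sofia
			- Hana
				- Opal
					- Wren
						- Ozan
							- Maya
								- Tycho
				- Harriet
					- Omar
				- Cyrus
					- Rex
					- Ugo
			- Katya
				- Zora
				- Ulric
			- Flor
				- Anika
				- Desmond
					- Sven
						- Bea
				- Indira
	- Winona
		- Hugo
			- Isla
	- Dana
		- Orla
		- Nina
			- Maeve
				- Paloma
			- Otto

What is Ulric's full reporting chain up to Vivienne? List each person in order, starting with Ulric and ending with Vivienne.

Ulric -> Katya -> Sofia -> Esme -> Vivienne

Ulric reports to Katya. Katya reports to Sofia. Sofia reports to Esme. Esme reports to Vivienne. Vivienne is at the top.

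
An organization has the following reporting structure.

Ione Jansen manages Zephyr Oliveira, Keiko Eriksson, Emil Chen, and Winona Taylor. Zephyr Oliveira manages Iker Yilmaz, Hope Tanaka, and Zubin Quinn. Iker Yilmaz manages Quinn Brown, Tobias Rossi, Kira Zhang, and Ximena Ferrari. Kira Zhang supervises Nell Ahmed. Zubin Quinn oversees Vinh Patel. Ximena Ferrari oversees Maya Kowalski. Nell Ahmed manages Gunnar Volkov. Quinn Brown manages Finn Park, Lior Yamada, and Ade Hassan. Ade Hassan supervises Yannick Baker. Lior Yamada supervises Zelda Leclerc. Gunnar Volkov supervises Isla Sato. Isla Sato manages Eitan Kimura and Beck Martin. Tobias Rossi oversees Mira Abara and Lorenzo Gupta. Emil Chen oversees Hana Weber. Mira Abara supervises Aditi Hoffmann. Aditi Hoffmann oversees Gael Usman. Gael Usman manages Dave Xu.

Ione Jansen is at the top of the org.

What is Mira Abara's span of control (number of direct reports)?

1

Mira Abara directly manages Aditi Hoffmann. That is 1 direct report.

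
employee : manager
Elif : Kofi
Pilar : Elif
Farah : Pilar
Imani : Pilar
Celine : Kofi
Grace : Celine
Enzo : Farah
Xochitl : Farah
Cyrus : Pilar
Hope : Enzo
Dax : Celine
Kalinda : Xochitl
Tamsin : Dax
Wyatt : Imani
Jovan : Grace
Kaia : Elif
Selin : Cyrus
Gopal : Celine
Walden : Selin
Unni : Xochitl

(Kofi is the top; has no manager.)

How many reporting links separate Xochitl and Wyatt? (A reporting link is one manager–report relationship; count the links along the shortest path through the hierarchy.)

4

Xochitl is 2 levels below Pilar, and Wyatt is 2 levels below Pilar (their lowest common manager). The shortest path runs up from Xochitl to Pilar and back down to Wyatt: 2 + 2 = 4 links.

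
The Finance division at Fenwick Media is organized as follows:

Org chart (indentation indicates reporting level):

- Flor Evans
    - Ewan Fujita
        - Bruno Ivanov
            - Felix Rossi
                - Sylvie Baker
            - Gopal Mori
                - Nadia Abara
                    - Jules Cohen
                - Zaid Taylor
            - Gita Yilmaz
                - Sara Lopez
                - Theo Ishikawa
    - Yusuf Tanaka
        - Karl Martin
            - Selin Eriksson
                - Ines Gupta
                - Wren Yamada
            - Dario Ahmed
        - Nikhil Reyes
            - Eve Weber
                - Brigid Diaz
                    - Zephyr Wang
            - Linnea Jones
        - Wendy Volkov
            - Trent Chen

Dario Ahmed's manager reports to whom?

Yusuf Tanaka

Dario Ahmed reports to Karl Martin, and Karl Martin reports to Yusuf Tanaka. So Dario Ahmed's skip-level manager is Yusuf Tanaka.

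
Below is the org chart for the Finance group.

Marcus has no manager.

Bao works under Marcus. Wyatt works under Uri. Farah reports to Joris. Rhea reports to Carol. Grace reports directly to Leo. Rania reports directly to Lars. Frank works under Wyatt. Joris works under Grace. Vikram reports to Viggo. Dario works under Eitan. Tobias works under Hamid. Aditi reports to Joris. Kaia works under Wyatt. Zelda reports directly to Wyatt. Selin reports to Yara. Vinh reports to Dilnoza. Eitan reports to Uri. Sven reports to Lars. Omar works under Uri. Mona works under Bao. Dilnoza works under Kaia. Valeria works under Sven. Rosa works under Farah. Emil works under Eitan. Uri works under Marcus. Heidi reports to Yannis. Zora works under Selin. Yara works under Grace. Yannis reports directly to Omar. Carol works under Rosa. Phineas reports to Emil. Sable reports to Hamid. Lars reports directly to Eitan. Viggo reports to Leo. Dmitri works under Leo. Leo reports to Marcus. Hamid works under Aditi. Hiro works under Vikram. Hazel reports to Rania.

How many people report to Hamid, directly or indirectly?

Hamid directly manages Tobias, Sable. Tobias has no reports. Sable has no reports. So Hamid's organization is 2 direct reports plus everyone under them: 1 + 1 = 2.

2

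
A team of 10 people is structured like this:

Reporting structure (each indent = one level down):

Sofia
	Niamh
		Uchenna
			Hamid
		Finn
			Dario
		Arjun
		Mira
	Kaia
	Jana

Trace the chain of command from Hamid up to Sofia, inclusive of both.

Hamid reports to Uchenna. Uchenna reports to Niamh. Niamh reports to Sofia. Sofia is at the top.

Hamid -> Uchenna -> Niamh -> Sofia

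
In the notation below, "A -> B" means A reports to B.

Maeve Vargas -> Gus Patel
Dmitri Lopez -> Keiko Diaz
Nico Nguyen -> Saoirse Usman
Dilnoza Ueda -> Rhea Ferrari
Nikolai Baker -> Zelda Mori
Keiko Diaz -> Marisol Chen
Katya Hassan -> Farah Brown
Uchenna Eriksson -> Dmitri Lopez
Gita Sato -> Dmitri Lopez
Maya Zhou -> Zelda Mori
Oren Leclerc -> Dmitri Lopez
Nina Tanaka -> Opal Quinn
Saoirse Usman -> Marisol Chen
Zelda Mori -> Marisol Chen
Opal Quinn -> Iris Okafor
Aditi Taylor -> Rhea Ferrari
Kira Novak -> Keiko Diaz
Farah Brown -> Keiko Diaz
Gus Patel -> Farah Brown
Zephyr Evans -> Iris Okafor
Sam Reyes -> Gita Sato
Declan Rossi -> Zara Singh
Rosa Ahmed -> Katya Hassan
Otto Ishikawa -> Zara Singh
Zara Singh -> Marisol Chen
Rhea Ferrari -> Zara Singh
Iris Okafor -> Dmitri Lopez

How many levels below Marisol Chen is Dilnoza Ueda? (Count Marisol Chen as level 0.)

3

Chain from Dilnoza Ueda up to Marisol Chen: Dilnoza Ueda → Rhea Ferrari → Zara Singh → Marisol Chen. That is 3 steps up, so Dilnoza Ueda is 3 levels below Marisol Chen.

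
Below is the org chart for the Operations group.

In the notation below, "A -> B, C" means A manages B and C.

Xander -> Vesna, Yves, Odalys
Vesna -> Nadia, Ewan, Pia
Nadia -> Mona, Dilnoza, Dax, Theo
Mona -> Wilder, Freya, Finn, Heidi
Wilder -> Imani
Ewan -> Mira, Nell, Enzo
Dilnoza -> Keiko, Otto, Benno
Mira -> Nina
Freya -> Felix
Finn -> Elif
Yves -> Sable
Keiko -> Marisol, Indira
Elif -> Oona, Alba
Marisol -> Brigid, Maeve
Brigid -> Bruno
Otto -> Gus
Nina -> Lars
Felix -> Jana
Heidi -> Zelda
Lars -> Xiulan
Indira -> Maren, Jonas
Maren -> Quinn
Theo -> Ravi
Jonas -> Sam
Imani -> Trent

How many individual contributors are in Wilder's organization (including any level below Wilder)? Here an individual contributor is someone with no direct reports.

1

The only person in Wilder's organization with no one reporting to them is Trent. That is 1.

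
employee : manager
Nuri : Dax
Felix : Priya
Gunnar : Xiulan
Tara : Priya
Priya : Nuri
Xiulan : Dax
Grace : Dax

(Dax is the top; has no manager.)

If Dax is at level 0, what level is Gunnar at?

2

Chain from Gunnar up to Dax: Gunnar → Xiulan → Dax. That is 2 steps up, so Gunnar is 2 levels below Dax.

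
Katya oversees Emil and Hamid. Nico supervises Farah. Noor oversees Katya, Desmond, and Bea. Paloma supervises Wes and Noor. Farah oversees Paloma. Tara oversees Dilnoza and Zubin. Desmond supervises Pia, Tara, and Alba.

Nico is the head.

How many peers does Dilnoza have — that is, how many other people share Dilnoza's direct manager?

Dilnoza reports to Tara. Tara's other direct reports are Zubin — 1 peer.

1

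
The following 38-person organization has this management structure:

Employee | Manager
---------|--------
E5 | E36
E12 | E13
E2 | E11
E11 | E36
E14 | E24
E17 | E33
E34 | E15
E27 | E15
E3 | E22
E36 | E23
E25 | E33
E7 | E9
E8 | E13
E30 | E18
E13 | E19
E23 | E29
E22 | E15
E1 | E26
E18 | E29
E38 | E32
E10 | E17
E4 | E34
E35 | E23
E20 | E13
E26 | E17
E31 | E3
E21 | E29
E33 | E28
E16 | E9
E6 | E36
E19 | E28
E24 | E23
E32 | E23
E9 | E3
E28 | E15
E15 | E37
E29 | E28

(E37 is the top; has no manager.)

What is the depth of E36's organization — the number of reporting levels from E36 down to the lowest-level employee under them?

The longest chain under E36 runs E36 → E11 → E2, which is 2 levels below E36.

2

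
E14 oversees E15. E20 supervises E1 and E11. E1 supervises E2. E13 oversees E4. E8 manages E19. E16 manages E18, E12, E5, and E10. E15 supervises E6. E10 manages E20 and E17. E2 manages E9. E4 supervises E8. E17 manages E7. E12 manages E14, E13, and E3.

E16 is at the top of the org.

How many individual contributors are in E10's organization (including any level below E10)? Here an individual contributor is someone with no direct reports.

3

The people in E10's organization with no one reporting to them are E7, E11, E9. That is 3.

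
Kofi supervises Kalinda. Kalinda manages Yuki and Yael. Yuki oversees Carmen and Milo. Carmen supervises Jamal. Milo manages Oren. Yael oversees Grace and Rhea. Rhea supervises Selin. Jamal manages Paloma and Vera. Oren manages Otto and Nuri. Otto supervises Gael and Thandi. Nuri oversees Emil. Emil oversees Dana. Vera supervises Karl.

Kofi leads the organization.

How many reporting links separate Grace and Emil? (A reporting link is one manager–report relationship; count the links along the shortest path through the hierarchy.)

Grace is 2 levels below Kalinda, and Emil is 5 levels below Kalinda (their lowest common manager). The shortest path runs up from Grace to Kalinda and back down to Emil: 2 + 5 = 7 links.

7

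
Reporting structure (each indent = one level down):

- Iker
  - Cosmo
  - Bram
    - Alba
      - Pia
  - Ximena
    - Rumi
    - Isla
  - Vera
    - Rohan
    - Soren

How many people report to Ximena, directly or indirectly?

Ximena directly manages Rumi, Isla. Rumi has no reports. Isla has no reports. So Ximena's organization is 2 direct reports plus everyone under them: 1 + 1 = 2.

2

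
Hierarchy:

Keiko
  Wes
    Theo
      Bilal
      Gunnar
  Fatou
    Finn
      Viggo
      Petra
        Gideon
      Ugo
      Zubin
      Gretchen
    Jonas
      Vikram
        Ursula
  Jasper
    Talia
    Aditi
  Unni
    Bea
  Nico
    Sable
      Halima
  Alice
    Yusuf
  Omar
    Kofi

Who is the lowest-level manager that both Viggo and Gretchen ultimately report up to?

Viggo's chain of managers is Finn, Fatou, Keiko. Gretchen's chain of managers is Finn, Fatou, Keiko. The first manager that appears in both chains is Finn.

Finn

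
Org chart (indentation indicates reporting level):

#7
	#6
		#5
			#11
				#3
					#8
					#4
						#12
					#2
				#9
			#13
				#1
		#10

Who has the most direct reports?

#3

Direct-report counts: #7 has 1; #6 has 2; #5 has 2; #13 has 1; #11 has 2; #3 has 3; #4 has 1. The largest is 3, held by #3.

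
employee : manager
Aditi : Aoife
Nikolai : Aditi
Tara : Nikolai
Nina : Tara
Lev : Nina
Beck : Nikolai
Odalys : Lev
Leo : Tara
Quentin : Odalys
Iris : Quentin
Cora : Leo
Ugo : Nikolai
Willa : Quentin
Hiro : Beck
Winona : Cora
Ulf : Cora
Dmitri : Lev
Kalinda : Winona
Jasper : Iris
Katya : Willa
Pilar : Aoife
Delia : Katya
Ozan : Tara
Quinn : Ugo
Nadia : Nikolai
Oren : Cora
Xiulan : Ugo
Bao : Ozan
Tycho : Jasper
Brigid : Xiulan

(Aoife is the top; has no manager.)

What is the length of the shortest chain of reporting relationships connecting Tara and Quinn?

Tara is 1 level below Nikolai, and Quinn is 2 levels below Nikolai (their lowest common manager). The shortest path runs up from Tara to Nikolai and back down to Quinn: 1 + 2 = 3 links.

3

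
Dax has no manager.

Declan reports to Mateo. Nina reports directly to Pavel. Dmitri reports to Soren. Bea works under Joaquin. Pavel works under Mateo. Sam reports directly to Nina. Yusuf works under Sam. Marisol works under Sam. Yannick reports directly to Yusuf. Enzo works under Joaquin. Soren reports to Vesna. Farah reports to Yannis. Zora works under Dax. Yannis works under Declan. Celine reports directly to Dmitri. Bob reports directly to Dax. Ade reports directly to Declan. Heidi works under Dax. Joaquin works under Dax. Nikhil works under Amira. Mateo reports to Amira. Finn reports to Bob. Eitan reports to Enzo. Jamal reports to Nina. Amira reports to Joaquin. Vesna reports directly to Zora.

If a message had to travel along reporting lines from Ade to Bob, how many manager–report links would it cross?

Ade is 5 levels below Dax, and Bob is 1 level below Dax (their lowest common manager). The shortest path runs up from Ade to Dax and back down to Bob: 5 + 1 = 6 links.

6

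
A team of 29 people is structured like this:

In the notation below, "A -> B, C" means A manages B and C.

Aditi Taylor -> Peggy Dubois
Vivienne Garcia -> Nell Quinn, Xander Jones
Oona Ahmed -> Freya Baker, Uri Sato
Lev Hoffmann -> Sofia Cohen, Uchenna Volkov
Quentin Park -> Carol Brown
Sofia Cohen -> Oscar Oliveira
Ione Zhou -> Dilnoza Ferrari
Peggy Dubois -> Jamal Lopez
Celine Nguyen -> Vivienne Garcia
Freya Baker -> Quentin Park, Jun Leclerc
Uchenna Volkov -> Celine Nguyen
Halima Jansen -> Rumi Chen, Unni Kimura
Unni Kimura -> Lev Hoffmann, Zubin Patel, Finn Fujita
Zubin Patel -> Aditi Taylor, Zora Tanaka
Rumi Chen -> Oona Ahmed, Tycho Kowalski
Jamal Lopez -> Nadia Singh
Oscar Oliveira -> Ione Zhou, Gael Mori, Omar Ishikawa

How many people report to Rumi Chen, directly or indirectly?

7

Rumi Chen directly manages Oona Ahmed, Tycho Kowalski. Under Oona Ahmed: Uri Sato, Freya Baker, Jun Leclerc, Quentin Park, Carol Brown (5). Tycho Kowalski has no reports. So Rumi Chen's organization is 2 direct reports plus everyone under them: 6 + 1 = 7.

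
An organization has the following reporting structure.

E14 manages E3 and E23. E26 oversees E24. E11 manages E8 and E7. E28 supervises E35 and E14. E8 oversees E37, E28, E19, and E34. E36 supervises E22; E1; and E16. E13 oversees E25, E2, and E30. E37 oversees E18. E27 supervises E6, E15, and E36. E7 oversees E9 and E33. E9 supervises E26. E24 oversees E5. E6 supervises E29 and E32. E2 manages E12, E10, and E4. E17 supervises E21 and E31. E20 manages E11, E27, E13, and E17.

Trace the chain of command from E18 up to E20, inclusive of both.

E18 -> E37 -> E8 -> E11 -> E20

E18 reports to E37. E37 reports to E8. E8 reports to E11. E11 reports to E20. E20 is at the top.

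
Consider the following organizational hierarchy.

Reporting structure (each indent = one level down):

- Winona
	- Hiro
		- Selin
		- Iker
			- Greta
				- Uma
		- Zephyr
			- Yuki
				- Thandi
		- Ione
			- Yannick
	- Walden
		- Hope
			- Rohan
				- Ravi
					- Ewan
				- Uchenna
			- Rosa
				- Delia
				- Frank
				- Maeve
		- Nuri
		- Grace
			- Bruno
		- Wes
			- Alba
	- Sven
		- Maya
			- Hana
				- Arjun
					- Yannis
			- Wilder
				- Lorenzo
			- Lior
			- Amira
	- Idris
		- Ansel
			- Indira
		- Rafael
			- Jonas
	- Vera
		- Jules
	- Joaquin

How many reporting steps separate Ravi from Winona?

4

Chain from Ravi up to Winona: Ravi → Rohan → Hope → Walden → Winona. That is 4 steps up, so Ravi is 4 levels below Winona.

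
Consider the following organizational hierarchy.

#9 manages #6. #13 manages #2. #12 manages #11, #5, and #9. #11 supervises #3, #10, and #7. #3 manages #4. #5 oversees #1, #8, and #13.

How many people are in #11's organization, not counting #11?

4

#11 directly manages #3, #10, #7. Under #3: #4 (1). #10 has no reports. #7 has no reports. So #11's organization is 3 direct reports plus everyone under them: 2 + 1 + 1 = 4.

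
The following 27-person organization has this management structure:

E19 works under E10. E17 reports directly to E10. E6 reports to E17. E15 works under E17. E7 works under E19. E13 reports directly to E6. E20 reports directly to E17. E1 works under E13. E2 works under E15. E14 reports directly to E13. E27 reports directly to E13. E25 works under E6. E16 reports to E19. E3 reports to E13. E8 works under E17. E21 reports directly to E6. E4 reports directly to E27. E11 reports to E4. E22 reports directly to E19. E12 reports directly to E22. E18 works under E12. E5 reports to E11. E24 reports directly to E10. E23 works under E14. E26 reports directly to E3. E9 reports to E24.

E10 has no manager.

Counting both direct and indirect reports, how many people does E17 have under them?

E17 directly manages E6, E15, E20, E8. Under E6: E21, E25, E13, E3, E26, E27, E4, E11, E5, E14, E23, E1 (12). Under E15: E2 (1). E20 has no reports. E8 has no reports. So E17's organization is 4 direct reports plus everyone under them: 13 + 2 + 1 + 1 = 17.

17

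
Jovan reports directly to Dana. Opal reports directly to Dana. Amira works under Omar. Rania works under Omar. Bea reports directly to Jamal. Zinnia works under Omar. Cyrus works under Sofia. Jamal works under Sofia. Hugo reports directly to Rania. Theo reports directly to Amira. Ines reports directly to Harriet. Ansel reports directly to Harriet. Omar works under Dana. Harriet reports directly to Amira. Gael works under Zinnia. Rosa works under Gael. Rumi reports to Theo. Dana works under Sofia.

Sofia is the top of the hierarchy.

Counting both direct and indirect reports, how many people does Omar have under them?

Omar directly manages Rania, Amira, Zinnia. Under Rania: Hugo (1). Under Amira: Harriet, Ines, Ansel, Theo, Rumi (5). Under Zinnia: Gael, Rosa (2). So Omar's organization is 3 direct reports plus everyone under them: 2 + 6 + 3 = 11.

11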